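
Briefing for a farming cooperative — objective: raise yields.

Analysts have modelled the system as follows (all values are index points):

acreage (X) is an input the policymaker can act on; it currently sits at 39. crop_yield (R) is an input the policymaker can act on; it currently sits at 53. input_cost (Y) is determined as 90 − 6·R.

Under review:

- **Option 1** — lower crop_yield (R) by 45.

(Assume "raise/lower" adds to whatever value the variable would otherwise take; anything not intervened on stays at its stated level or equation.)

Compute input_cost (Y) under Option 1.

42

Option 1 (R − 45):
  R = 53 − 45 = 8
  Y = 90 − 6·8 = 42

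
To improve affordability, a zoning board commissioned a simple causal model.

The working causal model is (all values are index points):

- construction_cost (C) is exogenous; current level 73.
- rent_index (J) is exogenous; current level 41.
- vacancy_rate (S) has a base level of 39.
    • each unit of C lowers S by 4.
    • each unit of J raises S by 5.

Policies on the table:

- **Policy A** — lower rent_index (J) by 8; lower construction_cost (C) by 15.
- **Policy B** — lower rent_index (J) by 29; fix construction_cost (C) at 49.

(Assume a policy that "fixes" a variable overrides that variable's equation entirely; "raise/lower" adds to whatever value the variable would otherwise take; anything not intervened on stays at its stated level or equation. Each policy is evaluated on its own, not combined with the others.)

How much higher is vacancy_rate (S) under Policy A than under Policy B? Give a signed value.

69

Policy A (J − 8, C − 15):
  C = 73 − 15 = 58
  J = 41 − 8 = 33
  S = 39 − 4·58 + 5·33 = -28
Policy B (J − 29, C := 49):
  C = 49
  J = 41 − 29 = 12
  S = 39 − 4·49 + 5·12 = -97
S: -28 − (-97) = 69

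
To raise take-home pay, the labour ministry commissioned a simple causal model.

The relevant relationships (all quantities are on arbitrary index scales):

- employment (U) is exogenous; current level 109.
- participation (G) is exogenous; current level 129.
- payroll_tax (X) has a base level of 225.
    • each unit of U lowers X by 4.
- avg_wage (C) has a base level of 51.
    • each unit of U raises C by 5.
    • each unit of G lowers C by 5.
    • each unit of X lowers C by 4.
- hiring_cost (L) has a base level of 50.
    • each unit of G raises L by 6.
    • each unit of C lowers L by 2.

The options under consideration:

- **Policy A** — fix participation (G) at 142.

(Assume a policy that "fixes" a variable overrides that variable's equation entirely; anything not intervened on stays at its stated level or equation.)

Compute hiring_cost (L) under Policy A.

Policy A (G := 142):
  U = 109
  G = 142
  X = 225 − 4·109 = -211
  C = 51 + 5·109 − 5·142 − 4·(-211) = 730
  L = 50 + 6·142 − 2·730 = -558

-558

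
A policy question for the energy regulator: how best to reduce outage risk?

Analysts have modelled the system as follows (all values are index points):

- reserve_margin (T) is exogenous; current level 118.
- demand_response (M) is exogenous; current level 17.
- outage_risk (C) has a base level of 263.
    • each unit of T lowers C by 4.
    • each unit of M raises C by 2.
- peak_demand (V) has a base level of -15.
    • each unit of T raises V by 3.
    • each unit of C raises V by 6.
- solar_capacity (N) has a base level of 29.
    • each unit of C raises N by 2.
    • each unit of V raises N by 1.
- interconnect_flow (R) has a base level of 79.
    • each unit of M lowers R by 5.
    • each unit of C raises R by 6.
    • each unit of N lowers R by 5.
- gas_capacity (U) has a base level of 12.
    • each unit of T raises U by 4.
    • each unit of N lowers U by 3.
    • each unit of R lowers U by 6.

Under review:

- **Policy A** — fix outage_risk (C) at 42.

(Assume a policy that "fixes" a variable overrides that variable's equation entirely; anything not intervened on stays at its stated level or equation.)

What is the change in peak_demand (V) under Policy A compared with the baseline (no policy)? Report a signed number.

1302

Baseline:
  T = 118
  M = 17
  C = 263 − 4·118 + 2·17 = -175
  V = -15 + 3·118 + 6·(-175) = -711
Policy A (C := 42):
  T = 118
  M = 17
  C = 42
  V = -15 + 3·118 + 6·42 = 591
Change in V: 591 − (-711) = 1302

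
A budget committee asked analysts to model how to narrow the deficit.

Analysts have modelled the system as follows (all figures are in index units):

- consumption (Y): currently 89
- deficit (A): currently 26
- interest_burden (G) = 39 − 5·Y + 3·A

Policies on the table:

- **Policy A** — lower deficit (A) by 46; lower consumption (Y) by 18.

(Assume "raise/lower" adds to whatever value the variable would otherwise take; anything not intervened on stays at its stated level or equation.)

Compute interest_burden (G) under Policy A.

-376

Policy A (A − 46, Y − 18):
  Y = 89 − 18 = 71
  A = 26 − 46 = -20
  G = 39 − 5·71 + 3·(-20) = -376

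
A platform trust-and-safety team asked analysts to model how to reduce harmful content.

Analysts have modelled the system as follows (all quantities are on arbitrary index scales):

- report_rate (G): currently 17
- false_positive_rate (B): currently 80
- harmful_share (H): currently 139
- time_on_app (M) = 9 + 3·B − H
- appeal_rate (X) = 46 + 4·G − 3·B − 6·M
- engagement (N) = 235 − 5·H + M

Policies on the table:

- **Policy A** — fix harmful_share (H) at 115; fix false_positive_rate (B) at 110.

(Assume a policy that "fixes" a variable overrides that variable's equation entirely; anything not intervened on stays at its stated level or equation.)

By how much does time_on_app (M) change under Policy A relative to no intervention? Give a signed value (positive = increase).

114

Baseline:
  B = 80
  H = 139
  M = 9 + 3·80 − 139 = 110
Policy A (H := 115, B := 110):
  B = 110
  H = 115
  M = 9 + 3·110 − 115 = 224
Change in M: 224 − 110 = 114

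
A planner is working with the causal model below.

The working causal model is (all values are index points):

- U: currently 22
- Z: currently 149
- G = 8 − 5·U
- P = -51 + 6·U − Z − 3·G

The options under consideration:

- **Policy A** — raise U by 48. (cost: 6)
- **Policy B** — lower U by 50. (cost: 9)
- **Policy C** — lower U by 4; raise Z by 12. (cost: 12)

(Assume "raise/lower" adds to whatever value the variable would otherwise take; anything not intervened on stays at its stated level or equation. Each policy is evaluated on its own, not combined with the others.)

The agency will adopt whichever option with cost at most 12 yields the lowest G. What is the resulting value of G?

Policy A (U + 48):
  U = 22 + 48 = 70
  G = 8 − 5·70 = -342
Policy B (U − 50):
  U = 22 − 50 = -28
  G = 8 − 5·(-28) = 148
Policy C (U − 4, Z + 12):
  U = 22 − 4 = 18
  G = 8 − 5·18 = -82
Comparing — Policy A: G=-342, Policy B: G=148, Policy C: G=-82. Lowest is -342 (Policy A).

-342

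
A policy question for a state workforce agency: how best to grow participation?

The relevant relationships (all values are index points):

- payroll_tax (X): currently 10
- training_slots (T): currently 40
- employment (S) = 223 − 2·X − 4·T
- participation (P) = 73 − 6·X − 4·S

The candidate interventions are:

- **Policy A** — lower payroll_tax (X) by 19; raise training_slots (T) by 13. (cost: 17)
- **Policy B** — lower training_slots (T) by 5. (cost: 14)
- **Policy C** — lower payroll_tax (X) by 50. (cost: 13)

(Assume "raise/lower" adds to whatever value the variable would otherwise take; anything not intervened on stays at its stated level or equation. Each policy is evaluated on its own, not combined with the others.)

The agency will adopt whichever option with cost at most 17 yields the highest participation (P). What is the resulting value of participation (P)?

11

Policy A (X − 19, T + 13):
  X = 10 − 19 = -9
  T = 40 + 13 = 53
  S = 223 − 2·(-9) − 4·53 = 29
  P = 73 − 6·(-9) − 4·29 = 11
Policy B (T − 5):
  X = 10
  T = 40 − 5 = 35
  S = 223 − 2·10 − 4·35 = 63
  P = 73 − 6·10 − 4·63 = -239
Policy C (X − 50):
  X = 10 − 50 = -40
  T = 40
  S = 223 − 2·(-40) − 4·40 = 143
  P = 73 − 6·(-40) − 4·143 = -259
Comparing — Policy A: P=11, Policy B: P=-239, Policy C: P=-259. Highest is 11 (Policy A).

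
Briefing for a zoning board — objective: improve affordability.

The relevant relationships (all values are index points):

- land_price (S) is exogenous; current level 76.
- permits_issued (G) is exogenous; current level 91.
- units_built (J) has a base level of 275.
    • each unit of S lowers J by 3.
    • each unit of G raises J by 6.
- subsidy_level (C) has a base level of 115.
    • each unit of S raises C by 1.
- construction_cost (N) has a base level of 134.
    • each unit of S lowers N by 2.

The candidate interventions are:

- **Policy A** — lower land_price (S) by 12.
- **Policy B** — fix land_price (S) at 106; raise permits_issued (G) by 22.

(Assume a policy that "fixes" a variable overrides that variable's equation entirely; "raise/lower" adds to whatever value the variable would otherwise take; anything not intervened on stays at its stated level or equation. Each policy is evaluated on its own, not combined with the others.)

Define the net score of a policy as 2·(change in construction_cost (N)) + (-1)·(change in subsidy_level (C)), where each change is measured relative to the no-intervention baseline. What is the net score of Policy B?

Baseline:
  S = 76
  C = 115 + 76 = 191
  N = 134 − 2·76 = -18
Policy B (S := 106, G + 22):
  S = 106
  C = 115 + 106 = 221
  N = 134 − 2·106 = -78
ΔN = -78 − (-18) = -60; ΔC = 221 − 191 = 30
Score = 2·(-60) + (-1)·30 = -150

-150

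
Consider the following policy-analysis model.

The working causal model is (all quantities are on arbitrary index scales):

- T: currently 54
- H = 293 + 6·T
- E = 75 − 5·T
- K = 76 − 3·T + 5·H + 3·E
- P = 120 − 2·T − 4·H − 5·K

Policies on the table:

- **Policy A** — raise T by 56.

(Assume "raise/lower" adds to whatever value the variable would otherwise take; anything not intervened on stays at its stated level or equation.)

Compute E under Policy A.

-475

Policy A (T + 56):
  T = 54 + 56 = 110
  E = 75 − 5·110 = -475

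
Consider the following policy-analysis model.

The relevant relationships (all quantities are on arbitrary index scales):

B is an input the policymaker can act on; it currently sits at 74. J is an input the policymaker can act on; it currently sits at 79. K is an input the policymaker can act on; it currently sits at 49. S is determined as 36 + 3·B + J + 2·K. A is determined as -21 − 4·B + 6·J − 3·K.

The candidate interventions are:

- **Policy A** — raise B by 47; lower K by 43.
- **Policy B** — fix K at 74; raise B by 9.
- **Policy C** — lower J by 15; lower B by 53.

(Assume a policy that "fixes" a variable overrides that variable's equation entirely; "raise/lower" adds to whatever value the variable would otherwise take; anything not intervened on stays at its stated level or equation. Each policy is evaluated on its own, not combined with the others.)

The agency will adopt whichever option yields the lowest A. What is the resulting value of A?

-101

Policy A (B + 47, K − 43):
  B = 74 + 47 = 121
  J = 79
  K = 49 − 43 = 6
  A = -21 − 4·121 + 6·79 − 3·6 = -49
Policy B (K := 74, B + 9):
  B = 74 + 9 = 83
  J = 79
  K = 74
  A = -21 − 4·83 + 6·79 − 3·74 = -101
Policy C (J − 15, B − 53):
  B = 74 − 53 = 21
  J = 79 − 15 = 64
  K = 49
  A = -21 − 4·21 + 6·64 − 3·49 = 132
Comparing — Policy A: A=-49, Policy B: A=-101, Policy C: A=132. Lowest is -101 (Policy B).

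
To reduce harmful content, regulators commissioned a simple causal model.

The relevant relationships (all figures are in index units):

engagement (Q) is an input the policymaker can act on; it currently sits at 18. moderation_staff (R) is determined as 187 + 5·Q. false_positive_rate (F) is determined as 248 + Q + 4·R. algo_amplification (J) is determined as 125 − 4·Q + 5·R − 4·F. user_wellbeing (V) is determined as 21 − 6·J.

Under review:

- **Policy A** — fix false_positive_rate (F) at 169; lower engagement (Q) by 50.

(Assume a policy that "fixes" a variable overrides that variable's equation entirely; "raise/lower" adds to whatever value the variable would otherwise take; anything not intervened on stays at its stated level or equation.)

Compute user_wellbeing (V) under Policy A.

Policy A (F := 169, Q − 50):
  Q = 18 − 50 = -32
  R = 187 + 5·(-32) = 27
  F = 169
  J = 125 − 4·(-32) + 5·27 − 4·169 = -288
  V = 21 − 6·(-288) = 1749

1749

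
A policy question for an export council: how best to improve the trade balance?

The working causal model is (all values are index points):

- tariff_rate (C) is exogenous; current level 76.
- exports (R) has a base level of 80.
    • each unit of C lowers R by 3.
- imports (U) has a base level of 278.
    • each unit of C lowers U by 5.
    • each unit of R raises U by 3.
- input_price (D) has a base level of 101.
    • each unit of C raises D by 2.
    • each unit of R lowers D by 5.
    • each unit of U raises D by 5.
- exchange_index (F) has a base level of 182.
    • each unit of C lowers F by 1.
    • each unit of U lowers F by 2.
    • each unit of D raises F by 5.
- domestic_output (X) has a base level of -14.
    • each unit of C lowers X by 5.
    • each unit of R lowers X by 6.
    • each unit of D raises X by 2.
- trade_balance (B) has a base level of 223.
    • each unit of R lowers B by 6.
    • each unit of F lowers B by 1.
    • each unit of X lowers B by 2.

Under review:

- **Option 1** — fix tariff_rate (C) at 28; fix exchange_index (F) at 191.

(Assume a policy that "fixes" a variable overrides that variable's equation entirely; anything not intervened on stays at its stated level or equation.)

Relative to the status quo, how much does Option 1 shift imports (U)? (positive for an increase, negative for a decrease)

Baseline:
  C = 76
  R = 80 − 3·76 = -148
  U = 278 − 5·76 + 3·(-148) = -546
Option 1 (C := 28, F := 191):
  C = 28
  R = 80 − 3·28 = -4
  U = 278 − 5·28 + 3·(-4) = 126
Change in U: 126 − (-546) = 672

672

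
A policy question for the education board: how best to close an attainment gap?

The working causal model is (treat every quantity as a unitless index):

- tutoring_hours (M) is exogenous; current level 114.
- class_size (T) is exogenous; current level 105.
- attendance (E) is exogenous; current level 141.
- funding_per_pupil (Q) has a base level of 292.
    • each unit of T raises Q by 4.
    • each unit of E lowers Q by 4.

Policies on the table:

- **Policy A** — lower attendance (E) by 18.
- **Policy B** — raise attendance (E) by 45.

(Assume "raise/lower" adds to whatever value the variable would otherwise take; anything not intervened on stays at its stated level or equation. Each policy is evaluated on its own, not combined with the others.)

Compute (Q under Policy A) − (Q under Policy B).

252

Policy A (E − 18):
  T = 105
  E = 141 − 18 = 123
  Q = 292 + 4·105 − 4·123 = 220
Policy B (E + 45):
  T = 105
  E = 141 + 45 = 186
  Q = 292 + 4·105 − 4·186 = -32
Q: 220 − (-32) = 252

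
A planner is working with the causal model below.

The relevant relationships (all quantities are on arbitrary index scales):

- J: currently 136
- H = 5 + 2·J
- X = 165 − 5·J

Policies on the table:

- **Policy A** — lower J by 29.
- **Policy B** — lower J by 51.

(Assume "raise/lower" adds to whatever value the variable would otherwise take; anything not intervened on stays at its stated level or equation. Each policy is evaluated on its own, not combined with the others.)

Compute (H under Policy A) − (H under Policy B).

Policy A (J − 29):
  J = 136 − 29 = 107
  H = 5 + 2·107 = 219
Policy B (J − 51):
  J = 136 − 51 = 85
  H = 5 + 2·85 = 175
H: 219 − 175 = 44

44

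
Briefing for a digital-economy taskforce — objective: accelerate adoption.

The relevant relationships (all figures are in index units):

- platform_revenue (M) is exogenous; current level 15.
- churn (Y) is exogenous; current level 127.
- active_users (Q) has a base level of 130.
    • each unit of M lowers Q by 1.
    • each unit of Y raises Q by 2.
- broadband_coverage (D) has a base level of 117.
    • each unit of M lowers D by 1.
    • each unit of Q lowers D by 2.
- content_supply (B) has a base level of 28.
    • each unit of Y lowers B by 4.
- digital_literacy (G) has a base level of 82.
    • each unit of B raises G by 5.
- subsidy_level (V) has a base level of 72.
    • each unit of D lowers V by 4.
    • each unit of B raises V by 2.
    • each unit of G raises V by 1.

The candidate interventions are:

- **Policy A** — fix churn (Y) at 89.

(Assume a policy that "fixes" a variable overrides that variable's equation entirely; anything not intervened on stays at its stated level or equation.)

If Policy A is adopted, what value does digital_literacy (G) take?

-1558

Policy A (Y := 89):
  Y = 89
  B = 28 − 4·89 = -328
  G = 82 + 5·(-328) = -1558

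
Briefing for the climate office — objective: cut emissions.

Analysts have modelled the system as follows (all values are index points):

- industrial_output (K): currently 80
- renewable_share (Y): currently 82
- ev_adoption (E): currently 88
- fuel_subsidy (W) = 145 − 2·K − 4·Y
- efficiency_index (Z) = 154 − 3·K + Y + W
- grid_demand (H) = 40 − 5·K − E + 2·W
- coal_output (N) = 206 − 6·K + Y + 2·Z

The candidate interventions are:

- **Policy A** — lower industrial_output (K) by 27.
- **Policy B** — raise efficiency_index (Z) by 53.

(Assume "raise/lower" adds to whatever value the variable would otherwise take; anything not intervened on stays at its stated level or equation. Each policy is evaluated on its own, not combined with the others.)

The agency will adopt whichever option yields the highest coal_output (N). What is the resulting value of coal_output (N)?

-454

Policy A (K − 27):
  K = 80 − 27 = 53
  Y = 82
  W = 145 − 2·53 − 4·82 = -289
  Z = 154 − 3·53 + 82 + (-289) = -212
  N = 206 − 6·53 + 82 + 2·(-212) = -454
Policy B (Z + 53):
  K = 80
  Y = 82
  W = 145 − 2·80 − 4·82 = -343
  Z = 154 − 3·80 + 82 + (-343) (+53 from intervention) = -294
  N = 206 − 6·80 + 82 + 2·(-294) = -780
Comparing — Policy A: N=-454, Policy B: N=-780. Highest is -454 (Policy A).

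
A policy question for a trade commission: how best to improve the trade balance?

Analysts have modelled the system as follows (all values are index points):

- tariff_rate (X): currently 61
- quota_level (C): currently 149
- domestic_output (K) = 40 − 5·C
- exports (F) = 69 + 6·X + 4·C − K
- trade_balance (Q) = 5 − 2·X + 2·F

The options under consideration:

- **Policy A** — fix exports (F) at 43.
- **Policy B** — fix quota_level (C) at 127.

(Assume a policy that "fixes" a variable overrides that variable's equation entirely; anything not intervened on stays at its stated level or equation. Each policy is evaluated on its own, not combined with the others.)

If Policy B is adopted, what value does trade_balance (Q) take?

2959

Policy B (C := 127):
  X = 61
  C = 127
  K = 40 − 5·127 = -595
  F = 69 + 6·61 + 4·127 − (-595) = 1538
  Q = 5 − 2·61 + 2·1538 = 2959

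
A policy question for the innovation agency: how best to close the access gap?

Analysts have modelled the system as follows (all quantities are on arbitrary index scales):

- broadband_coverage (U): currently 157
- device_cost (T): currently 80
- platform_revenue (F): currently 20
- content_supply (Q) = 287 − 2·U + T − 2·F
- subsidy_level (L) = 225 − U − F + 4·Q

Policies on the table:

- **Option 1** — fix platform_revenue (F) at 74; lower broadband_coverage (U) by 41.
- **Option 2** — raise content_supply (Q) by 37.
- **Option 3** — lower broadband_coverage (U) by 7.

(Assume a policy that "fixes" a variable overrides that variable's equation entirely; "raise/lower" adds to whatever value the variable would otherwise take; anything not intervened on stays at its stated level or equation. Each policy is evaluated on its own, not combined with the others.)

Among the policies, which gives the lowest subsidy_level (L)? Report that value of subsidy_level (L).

-17

Option 1 (F := 74, U − 41):
  U = 157 − 41 = 116
  T = 80
  F = 74
  Q = 287 − 2·116 + 80 − 2·74 = -13
  L = 225 − 116 − 74 + 4·(-13) = -17
Option 2 (Q + 37):
  U = 157
  T = 80
  F = 20
  Q = 287 − 2·157 + 80 − 2·20 (+37 from intervention) = 50
  L = 225 − 157 − 20 + 4·50 = 248
Option 3 (U − 7):
  U = 157 − 7 = 150
  T = 80
  F = 20
  Q = 287 − 2·150 + 80 − 2·20 = 27
  L = 225 − 150 − 20 + 4·27 = 163
Comparing — Option 1: L=-17, Option 2: L=248, Option 3: L=163. Lowest is -17 (Option 1).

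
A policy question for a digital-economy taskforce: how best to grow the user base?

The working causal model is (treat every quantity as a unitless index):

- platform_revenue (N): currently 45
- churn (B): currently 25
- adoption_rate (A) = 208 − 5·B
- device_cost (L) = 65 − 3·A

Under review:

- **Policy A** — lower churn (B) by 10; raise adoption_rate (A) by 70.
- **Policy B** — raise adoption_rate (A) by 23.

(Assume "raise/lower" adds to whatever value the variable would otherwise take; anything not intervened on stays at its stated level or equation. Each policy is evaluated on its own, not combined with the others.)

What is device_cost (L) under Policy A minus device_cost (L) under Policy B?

-291

Policy A (B − 10, A + 70):
  B = 25 − 10 = 15
  A = 208 − 5·15 (+70 from intervention) = 203
  L = 65 − 3·203 = -544
Policy B (A + 23):
  B = 25
  A = 208 − 5·25 (+23 from intervention) = 106
  L = 65 − 3·106 = -253
L: -544 − (-253) = -291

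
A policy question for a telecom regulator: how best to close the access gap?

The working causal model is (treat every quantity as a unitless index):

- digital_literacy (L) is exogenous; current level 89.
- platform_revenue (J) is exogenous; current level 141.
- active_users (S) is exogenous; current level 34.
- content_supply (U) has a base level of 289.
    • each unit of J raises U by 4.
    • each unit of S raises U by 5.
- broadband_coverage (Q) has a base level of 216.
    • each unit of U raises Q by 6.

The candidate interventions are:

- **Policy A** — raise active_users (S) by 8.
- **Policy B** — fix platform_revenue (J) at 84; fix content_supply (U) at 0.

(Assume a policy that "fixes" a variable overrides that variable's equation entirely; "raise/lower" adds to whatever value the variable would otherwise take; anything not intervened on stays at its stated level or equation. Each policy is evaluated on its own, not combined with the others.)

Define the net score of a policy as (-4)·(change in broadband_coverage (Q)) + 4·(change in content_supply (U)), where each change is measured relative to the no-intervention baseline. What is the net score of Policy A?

Baseline:
  J = 141
  S = 34
  U = 289 + 4·141 + 5·34 = 1023
  Q = 216 + 6·1023 = 6354
Policy A (S + 8):
  J = 141
  S = 34 + 8 = 42
  U = 289 + 4·141 + 5·42 = 1063
  Q = 216 + 6·1063 = 6594
ΔQ = 6594 − 6354 = 240; ΔU = 1063 − 1023 = 40
Score = (-4)·240 + 4·40 = -800

-800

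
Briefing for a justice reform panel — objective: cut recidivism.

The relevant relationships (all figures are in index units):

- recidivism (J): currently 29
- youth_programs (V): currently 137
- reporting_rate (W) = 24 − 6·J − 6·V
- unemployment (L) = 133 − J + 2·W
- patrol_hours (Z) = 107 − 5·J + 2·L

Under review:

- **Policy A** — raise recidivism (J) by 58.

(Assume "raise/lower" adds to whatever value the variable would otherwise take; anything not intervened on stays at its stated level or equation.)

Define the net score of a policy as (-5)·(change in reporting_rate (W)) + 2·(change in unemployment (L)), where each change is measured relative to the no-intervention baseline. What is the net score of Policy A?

Baseline:
  J = 29
  V = 137
  W = 24 − 6·29 − 6·137 = -972
  L = 133 − 29 + 2·(-972) = -1840
Policy A (J + 58):
  J = 29 + 58 = 87
  V = 137
  W = 24 − 6·87 − 6·137 = -1320
  L = 133 − 87 + 2·(-1320) = -2594
ΔW = -1320 − (-972) = -348; ΔL = -2594 − (-1840) = -754
Score = (-5)·(-348) + 2·(-754) = 232

232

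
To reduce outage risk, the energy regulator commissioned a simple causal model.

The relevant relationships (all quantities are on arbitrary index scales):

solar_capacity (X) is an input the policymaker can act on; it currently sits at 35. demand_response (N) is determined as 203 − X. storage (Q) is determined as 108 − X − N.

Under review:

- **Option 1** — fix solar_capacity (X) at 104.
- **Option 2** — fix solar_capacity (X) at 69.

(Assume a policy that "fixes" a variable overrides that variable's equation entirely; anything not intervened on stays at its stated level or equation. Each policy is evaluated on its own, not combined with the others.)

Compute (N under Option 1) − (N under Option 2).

-35

Option 1 (X := 104):
  X = 104
  N = 203 − 104 = 99
Option 2 (X := 69):
  X = 69
  N = 203 − 69 = 134
N: 99 − 134 = -35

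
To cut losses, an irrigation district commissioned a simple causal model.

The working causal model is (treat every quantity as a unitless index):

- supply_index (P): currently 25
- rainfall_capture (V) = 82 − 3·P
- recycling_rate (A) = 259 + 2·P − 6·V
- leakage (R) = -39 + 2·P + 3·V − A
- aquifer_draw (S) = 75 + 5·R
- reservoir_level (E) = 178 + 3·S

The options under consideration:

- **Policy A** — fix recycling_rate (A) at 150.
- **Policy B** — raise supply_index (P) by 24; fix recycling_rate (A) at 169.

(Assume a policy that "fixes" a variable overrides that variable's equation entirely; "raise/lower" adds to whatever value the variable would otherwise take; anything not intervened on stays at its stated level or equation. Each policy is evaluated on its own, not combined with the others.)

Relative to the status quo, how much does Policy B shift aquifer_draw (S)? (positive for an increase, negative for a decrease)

Baseline:
  P = 25
  V = 82 − 3·25 = 7
  A = 259 + 2·25 − 6·7 = 267
  R = -39 + 2·25 + 3·7 − 267 = -235
  S = 75 + 5·(-235) = -1100
Policy B (P + 24, A := 169):
  P = 25 + 24 = 49
  V = 82 − 3·49 = -65
  A = 169
  R = -39 + 2·49 + 3·(-65) − 169 = -305
  S = 75 + 5·(-305) = -1450
Change in S: -1450 − (-1100) = -350

-350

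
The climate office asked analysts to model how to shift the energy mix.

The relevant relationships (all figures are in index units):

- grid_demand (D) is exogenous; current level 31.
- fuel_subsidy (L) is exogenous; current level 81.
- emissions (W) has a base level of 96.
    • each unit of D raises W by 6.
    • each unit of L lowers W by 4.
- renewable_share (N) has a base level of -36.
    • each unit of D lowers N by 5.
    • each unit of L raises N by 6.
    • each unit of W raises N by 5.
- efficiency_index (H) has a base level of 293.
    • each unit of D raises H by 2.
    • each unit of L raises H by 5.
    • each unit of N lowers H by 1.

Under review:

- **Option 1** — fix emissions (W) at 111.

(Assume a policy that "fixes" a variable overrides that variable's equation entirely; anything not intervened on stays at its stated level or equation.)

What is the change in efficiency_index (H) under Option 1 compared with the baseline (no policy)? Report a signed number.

-765

Baseline:
  D = 31
  L = 81
  W = 96 + 6·31 − 4·81 = -42
  N = -36 − 5·31 + 6·81 + 5·(-42) = 85
  H = 293 + 2·31 + 5·81 − 85 = 675
Option 1 (W := 111):
  D = 31
  L = 81
  W = 111
  N = -36 − 5·31 + 6·81 + 5·111 = 850
  H = 293 + 2·31 + 5·81 − 850 = -90
Change in H: -90 − 675 = -765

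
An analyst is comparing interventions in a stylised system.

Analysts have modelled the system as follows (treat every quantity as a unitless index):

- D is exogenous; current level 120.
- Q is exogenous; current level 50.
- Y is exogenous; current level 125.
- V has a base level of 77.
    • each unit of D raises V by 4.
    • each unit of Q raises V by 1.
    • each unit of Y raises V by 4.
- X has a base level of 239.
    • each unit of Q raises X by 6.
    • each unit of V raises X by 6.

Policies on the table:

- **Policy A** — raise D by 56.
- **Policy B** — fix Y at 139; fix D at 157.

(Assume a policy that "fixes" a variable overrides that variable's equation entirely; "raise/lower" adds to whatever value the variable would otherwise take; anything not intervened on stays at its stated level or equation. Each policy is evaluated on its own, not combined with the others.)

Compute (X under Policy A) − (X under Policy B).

120

Policy A (D + 56):
  D = 120 + 56 = 176
  Q = 50
  Y = 125
  V = 77 + 4·176 + 50 + 4·125 = 1331
  X = 239 + 6·50 + 6·1331 = 8525
Policy B (Y := 139, D := 157):
  D = 157
  Q = 50
  Y = 139
  V = 77 + 4·157 + 50 + 4·139 = 1311
  X = 239 + 6·50 + 6·1311 = 8405
X: 8525 − 8405 = 120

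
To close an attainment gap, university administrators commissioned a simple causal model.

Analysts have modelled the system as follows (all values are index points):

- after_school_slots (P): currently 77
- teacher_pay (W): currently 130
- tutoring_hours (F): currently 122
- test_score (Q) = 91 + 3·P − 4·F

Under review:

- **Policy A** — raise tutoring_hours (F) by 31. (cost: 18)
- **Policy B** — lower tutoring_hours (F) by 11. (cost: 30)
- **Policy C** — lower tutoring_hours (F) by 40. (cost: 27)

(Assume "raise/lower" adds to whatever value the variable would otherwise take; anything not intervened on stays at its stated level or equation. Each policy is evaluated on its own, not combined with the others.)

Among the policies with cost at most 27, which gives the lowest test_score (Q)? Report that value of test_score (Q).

-290

Policy A (F + 31):
  P = 77
  F = 122 + 31 = 153
  Q = 91 + 3·77 − 4·153 = -290
Policy C (F − 40):
  P = 77
  F = 122 − 40 = 82
  Q = 91 + 3·77 − 4·82 = -6
Comparing — Policy A: Q=-290, Policy C: Q=-6. Lowest is -290 (Policy A).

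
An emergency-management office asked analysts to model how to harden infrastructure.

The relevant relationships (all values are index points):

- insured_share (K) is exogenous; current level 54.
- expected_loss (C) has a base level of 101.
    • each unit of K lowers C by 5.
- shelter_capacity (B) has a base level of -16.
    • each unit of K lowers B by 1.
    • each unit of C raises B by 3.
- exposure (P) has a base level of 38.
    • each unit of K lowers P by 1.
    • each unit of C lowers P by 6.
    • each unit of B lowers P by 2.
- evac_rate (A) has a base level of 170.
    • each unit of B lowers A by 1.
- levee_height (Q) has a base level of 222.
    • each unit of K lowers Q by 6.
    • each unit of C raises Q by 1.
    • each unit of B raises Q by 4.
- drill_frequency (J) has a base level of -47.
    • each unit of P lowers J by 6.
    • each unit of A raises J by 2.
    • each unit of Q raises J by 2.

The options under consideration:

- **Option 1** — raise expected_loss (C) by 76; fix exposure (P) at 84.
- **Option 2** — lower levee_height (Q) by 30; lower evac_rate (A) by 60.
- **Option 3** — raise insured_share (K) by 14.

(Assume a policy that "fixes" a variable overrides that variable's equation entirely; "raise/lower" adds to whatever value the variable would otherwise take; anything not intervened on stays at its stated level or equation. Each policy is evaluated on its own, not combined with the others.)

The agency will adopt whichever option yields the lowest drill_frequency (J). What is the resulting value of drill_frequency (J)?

Option 1 (C + 76, P := 84):
  K = 54
  C = 101 − 5·54 (+76 from intervention) = -93
  B = -16 − 54 + 3·(-93) = -349
  P = 84
  A = 170 − (-349) = 519
  Q = 222 − 6·54 + (-93) + 4·(-349) = -1591
  J = -47 − 6·84 + 2·519 + 2·(-1591) = -2695
Option 2 (Q − 30, A − 60):
  K = 54
  C = 101 − 5·54 = -169
  B = -16 − 54 + 3·(-169) = -577
  P = 38 − 54 − 6·(-169) − 2·(-577) = 2152
  A = 170 − (-577) (−60 from intervention) = 687
  Q = 222 − 6·54 + (-169) + 4·(-577) (−30 from intervention) = -2609
  J = -47 − 6·2152 + 2·687 + 2·(-2609) = -16803
Option 3 (K + 14):
  K = 54 + 14 = 68
  C = 101 − 5·68 = -239
  B = -16 − 68 + 3·(-239) = -801
  P = 38 − 68 − 6·(-239) − 2·(-801) = 3006
  A = 170 − (-801) = 971
  Q = 222 − 6·68 + (-239) + 4·(-801) = -3629
  J = -47 − 6·3006 + 2·971 + 2·(-3629) = -23399
Comparing — Option 1: J=-2695, Option 2: J=-16803, Option 3: J=-23399. Lowest is -23399 (Option 3).

-23399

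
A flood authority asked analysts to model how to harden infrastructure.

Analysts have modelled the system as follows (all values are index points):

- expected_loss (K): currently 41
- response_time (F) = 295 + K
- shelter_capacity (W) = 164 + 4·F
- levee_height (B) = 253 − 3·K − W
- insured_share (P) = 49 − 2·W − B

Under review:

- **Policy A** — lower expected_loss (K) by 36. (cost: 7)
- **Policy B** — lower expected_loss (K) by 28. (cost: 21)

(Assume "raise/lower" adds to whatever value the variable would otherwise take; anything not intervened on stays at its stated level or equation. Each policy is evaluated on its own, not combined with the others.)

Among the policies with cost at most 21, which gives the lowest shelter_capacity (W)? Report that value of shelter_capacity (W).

1364

Policy A (K − 36):
  K = 41 − 36 = 5
  F = 295 + 5 = 300
  W = 164 + 4·300 = 1364
Policy B (K − 28):
  K = 41 − 28 = 13
  F = 295 + 13 = 308
  W = 164 + 4·308 = 1396
Comparing — Policy A: W=1364, Policy B: W=1396. Lowest is 1364 (Policy A).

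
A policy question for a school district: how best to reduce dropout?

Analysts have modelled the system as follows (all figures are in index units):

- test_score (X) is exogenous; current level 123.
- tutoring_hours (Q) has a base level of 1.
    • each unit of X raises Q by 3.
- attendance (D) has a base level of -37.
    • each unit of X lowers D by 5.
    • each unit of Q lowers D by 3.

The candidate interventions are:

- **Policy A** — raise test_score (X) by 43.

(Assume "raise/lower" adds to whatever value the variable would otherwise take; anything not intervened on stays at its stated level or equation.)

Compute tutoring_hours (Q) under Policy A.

Policy A (X + 43):
  X = 123 + 43 = 166
  Q = 1 + 3·166 = 499

499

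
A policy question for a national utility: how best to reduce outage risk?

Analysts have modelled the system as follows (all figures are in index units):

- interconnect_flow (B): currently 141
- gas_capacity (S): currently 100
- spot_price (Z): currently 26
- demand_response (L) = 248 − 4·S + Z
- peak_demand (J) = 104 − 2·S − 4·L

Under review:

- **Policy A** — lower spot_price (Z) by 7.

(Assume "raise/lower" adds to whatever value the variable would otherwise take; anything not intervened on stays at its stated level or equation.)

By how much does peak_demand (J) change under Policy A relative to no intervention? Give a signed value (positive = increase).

28

Baseline:
  S = 100
  Z = 26
  L = 248 − 4·100 + 26 = -126
  J = 104 − 2·100 − 4·(-126) = 408
Policy A (Z − 7):
  S = 100
  Z = 26 − 7 = 19
  L = 248 − 4·100 + 19 = -133
  J = 104 − 2·100 − 4·(-133) = 436
Change in J: 436 − 408 = 28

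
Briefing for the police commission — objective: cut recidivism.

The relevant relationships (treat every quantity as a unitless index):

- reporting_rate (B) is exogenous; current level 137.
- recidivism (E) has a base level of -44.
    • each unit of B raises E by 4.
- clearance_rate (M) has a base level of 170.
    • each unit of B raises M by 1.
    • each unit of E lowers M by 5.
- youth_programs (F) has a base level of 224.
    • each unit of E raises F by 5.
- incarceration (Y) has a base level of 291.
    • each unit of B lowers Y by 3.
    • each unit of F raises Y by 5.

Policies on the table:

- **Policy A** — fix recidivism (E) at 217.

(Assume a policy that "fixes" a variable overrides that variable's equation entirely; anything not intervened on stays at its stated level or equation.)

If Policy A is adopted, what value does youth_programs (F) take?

Policy A (E := 217):
  B = 137
  E = 217
  F = 224 + 5·217 = 1309

1309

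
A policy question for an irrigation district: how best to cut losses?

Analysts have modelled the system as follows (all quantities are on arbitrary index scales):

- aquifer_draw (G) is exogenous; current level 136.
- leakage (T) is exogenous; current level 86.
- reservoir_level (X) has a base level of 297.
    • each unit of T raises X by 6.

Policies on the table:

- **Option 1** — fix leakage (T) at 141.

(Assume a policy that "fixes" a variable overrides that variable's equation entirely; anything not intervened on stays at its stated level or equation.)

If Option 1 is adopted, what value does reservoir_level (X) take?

Option 1 (T := 141):
  T = 141
  X = 297 + 6·141 = 1143

1143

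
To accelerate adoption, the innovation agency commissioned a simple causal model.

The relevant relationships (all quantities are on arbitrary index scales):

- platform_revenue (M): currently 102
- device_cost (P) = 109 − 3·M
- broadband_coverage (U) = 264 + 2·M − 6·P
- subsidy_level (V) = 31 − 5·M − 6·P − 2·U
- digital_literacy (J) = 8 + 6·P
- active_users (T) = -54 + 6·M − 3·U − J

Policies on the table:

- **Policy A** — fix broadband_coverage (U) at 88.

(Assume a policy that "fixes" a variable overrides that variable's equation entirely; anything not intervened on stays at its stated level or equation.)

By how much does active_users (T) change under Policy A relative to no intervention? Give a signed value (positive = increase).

4686

Baseline:
  M = 102
  P = 109 − 3·102 = -197
  U = 264 + 2·102 − 6·(-197) = 1650
  J = 8 + 6·(-197) = -1174
  T = -54 + 6·102 − 3·1650 − (-1174) = -3218
Policy A (U := 88):
  M = 102
  P = 109 − 3·102 = -197
  U = 88
  J = 8 + 6·(-197) = -1174
  T = -54 + 6·102 − 3·88 − (-1174) = 1468
Change in T: 1468 − (-3218) = 4686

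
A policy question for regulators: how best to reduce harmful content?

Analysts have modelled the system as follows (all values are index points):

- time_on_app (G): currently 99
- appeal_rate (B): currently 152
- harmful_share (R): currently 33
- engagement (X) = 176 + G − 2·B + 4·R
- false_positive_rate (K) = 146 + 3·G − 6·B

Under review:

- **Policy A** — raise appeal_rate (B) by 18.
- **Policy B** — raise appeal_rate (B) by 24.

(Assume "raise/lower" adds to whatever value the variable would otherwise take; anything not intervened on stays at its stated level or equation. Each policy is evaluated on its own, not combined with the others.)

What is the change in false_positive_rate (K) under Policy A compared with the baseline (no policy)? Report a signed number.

Baseline:
  G = 99
  B = 152
  K = 146 + 3·99 − 6·152 = -469
Policy A (B + 18):
  G = 99
  B = 152 + 18 = 170
  K = 146 + 3·99 − 6·170 = -577
Change in K: -577 − (-469) = -108

-108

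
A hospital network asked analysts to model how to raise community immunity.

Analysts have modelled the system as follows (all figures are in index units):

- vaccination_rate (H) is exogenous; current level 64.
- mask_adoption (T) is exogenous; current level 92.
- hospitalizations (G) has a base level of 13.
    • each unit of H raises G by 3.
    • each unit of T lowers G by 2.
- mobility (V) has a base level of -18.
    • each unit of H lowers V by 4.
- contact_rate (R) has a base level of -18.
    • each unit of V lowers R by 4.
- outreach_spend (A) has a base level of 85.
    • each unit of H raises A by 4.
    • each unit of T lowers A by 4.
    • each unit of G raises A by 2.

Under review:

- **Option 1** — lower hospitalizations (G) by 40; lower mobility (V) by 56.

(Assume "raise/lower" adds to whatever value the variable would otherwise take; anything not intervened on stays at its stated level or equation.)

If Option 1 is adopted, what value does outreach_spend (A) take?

Option 1 (G − 40, V − 56):
  H = 64
  T = 92
  G = 13 + 3·64 − 2·92 (−40 from intervention) = -19
  A = 85 + 4·64 − 4·92 + 2·(-19) = -65

-65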